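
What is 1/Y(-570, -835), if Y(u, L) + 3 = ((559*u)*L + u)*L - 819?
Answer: -1/222156326622 ≈ -4.5013e-12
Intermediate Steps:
Y(u, L) = -822 + L*(u + 559*L*u) (Y(u, L) = -3 + (((559*u)*L + u)*L - 819) = -3 + ((559*L*u + u)*L - 819) = -3 + ((u + 559*L*u)*L - 819) = -3 + (L*(u + 559*L*u) - 819) = -3 + (-819 + L*(u + 559*L*u)) = -822 + L*(u + 559*L*u))
1/Y(-570, -835) = 1/(-822 - 835*(-570) + 559*(-570)*(-835)²) = 1/(-822 + 475950 + 559*(-570)*697225) = 1/(-822 + 475950 - 222156801750) = 1/(-222156326622) = -1/222156326622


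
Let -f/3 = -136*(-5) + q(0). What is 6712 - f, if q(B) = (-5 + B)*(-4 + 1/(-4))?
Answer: 35263/4 ≈ 8815.8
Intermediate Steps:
q(B) = 85/4 - 17*B/4 (q(B) = (-5 + B)*(-4 - 1/4) = (-5 + B)*(-17/4) = 85/4 - 17*B/4)
f = -8415/4 (f = -3*(-136*(-5) + (85/4 - 17/4*0)) = -3*(-8*(-85) + (85/4 + 0)) = -3*(680 + 85/4) = -3*2805/4 = -8415/4 ≈ -2103.8)
6712 - f = 6712 - 1*(-8415/4) = 6712 + 8415/4 = 35263/4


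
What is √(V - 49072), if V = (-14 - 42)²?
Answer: 12*I*√319 ≈ 214.33*I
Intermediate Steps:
V = 3136 (V = (-56)² = 3136)
√(V - 49072) = √(3136 - 49072) = √(-45936) = 12*I*√319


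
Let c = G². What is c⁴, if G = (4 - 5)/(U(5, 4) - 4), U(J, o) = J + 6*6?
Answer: 1/3512479453921 ≈ 2.8470e-13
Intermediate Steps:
U(J, o) = 36 + J (U(J, o) = J + 36 = 36 + J)
G = -1/37 (G = (4 - 5)/((36 + 5) - 4) = -1/(41 - 4) = -1/37 ≈ -0.027027)
c = 1/1369 (c = (-1/37)² = 1/1369 ≈ 0.00073046)
c⁴ = (1/1369)⁴ = 1/3512479453921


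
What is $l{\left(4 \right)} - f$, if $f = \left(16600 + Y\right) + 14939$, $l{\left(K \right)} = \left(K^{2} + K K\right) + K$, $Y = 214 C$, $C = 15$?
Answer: $-34713$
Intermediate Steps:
$Y = 3210$ ($Y = 214 \cdot 15 = 3210$)
$l{\left(K \right)} = K + 2 K^{2}$ ($l{\left(K \right)} = \left(K^{2} + K^{2}\right) + K = 2 K^{2} + K = K + 2 K^{2}$)
$f = 34749$ ($f = \left(16600 + 3210\right) + 14939 = 19810 + 14939 = 34749$)
$l{\left(4 \right)} - f = 4 \left(1 + 2 \cdot 4\right) - 34749 = 4 \left(1 + 8\right) - 34749 = 4 \cdot 9 - 34749 = 36 - 34749 = -34713$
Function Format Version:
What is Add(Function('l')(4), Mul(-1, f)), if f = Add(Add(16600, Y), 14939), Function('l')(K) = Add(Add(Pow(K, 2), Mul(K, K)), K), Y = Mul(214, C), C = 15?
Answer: -34713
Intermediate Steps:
Y = 3210 (Y = Mul(214, 15) = 3210)
Function('l')(K) = Add(K, Mul(2, Pow(K, 2))) (Function('l')(K) = Add(Add(Pow(K, 2), Pow(K, 2)), K) = Add(Mul(2, Pow(K, 2)), K) = Add(K, Mul(2, Pow(K, 2))))
f = 34749 (f = Add(Add(16600, 3210), 14939) = Add(19810, 14939) = 34749)
Add(Function('l')(4), Mul(-1, f)) = Add(Mul(4, Add(1, Mul(2, 4))), Mul(-1, 34749)) = Add(Mul(4, Add(1, 8)), -34749) = Add(Mul(4, 9), -34749) = Add(36, -34749) = -34713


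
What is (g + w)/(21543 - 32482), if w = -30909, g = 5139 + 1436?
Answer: 24334/10939 ≈ 2.2245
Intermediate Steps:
g = 6575
(g + w)/(21543 - 32482) = (6575 - 30909)/(21543 - 32482) = -24334/(-10939) = -24334*(-1/10939) = 24334/10939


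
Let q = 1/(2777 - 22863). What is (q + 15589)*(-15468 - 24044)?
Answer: -562364692788/913 ≈ -6.1595e+8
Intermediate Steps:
q = -1/20086 (q = 1/(-20086) = -1/20086 ≈ -4.9786e-5)
(q + 15589)*(-15468 - 24044) = (-1/20086 + 15589)*(-15468 - 24044) = (313120653/20086)*(-39512) = -562364692788/913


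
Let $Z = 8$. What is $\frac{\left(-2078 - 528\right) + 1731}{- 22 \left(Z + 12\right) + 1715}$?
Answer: $- \frac{35}{51} \approx -0.68627$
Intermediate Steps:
$\frac{\left(-2078 - 528\right) + 1731}{- 22 \left(Z + 12\right) + 1715} = \frac{\left(-2078 - 528\right) + 1731}{- 22 \left(8 + 12\right) + 1715} = \frac{-2606 + 1731}{\left(-22\right) 20 + 1715} = - \frac{875}{-440 + 1715} = - \frac{875}{1275} = \left(-875\right) \frac{1}{1275} = - \frac{35}{51}$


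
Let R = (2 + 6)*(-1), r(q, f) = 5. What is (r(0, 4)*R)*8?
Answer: -320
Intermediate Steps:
R = -8 (R = 8*(-1) = -8)
(r(0, 4)*R)*8 = (5*(-8))*8 = -40*8 = -320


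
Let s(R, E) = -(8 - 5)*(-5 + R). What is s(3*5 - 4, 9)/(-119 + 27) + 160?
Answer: 7369/46 ≈ 160.20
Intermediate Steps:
s(R, E) = 15 - 3*R (s(R, E) = -3*(-5 + R) = -(-15 + 3*R) = 15 - 3*R)
s(3*5 - 4, 9)/(-119 + 27) + 160 = (15 - 3*(3*5 - 4))/(-119 + 27) + 160 = (15 - 3*(15 - 4))/(-92) + 160 = -(15 - 3*11)/92 + 160 = -(15 - 33)/92 + 160 = -1/92*(-18) + 160 = 9/46 + 160 = 7369/46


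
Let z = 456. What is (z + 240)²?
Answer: 484416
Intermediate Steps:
(z + 240)² = (456 + 240)² = 696² = 484416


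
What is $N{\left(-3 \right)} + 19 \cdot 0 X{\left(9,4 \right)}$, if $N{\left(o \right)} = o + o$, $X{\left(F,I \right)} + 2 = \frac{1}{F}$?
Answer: $-6$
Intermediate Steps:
$X{\left(F,I \right)} = -2 + \frac{1}{F}$
$N{\left(o \right)} = 2 o$
$N{\left(-3 \right)} + 19 \cdot 0 X{\left(9,4 \right)} = 2 \left(-3\right) + 19 \cdot 0 \left(-2 + \frac{1}{9}\right) = -6 + 0 \left(-2 + \frac{1}{9}\right) = -6 + 0 \left(- \frac{17}{9}\right) = -6 + 0 = -6$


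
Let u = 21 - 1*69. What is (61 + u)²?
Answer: 169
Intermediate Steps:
u = -48 (u = 21 - 69 = -48)
(61 + u)² = (61 - 48)² = 13² = 169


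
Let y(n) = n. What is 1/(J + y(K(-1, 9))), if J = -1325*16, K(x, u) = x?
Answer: -1/21201 ≈ -4.7168e-5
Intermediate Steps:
J = -21200
1/(J + y(K(-1, 9))) = 1/(-21200 - 1) = 1/(-21201) = -1/21201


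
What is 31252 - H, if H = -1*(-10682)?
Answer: 20570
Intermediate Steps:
H = 10682
31252 - H = 31252 - 1*10682 = 31252 - 10682 = 20570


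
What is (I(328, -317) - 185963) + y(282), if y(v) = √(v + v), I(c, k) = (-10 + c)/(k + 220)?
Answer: -18038729/97 + 2*√141 ≈ -1.8594e+5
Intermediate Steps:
I(c, k) = (-10 + c)/(220 + k)
y(v) = √2*√v (y(v) = √(2*v) = √2*√v)
(I(328, -317) - 185963) + y(282) = ((-10 + 328)/(220 - 317) - 185963) + √2*√282 = (318/(-97) - 185963) + 2*√141 = (-1/97*318 - 185963) + 2*√141 = (-318/97 - 185963) + 2*√141 = -18038729/97 + 2*√141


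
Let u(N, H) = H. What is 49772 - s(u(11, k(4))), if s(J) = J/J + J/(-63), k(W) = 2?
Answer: 3135575/63 ≈ 49771.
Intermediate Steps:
s(J) = 1 - J/63 (s(J) = 1 + J*(-1/63) = 1 - J/63)
49772 - s(u(11, k(4))) = 49772 - (1 - 1/63*2) = 49772 - (1 - 2/63) = 49772 - 1*61/63 = 49772 - 61/63 = 3135575/63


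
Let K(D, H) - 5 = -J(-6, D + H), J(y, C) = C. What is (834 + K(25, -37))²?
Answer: 724201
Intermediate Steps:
K(D, H) = 5 - D - H (K(D, H) = 5 - (D + H) = 5 + (-D - H) = 5 - D - H)
(834 + K(25, -37))² = (834 + (5 - 1*25 - 1*(-37)))² = (834 + (5 - 25 + 37))² = (834 + 17)² = 851² = 724201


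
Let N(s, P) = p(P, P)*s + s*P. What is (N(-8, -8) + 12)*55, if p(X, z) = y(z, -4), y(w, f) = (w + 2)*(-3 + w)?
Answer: -24860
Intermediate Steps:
y(w, f) = (-3 + w)*(2 + w) (y(w, f) = (2 + w)*(-3 + w) = (-3 + w)*(2 + w))
p(X, z) = -6 + z² - z
N(s, P) = P*s + s*(-6 + P² - P) (N(s, P) = (-6 + P² - P)*s + s*P = s*(-6 + P² - P) + P*s = P*s + s*(-6 + P² - P))
(N(-8, -8) + 12)*55 = (-8*(-6 + (-8)²) + 12)*55 = (-8*(-6 + 64) + 12)*55 = (-8*58 + 12)*55 = (-464 + 12)*55 = -452*55 = -24860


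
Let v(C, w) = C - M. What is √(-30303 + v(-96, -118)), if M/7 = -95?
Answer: I*√29734 ≈ 172.44*I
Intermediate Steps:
M = -665 (M = 7*(-95) = -665)
v(C, w) = 665 + C (v(C, w) = C - 1*(-665) = C + 665 = 665 + C)
√(-30303 + v(-96, -118)) = √(-30303 + (665 - 96)) = √(-30303 + 569) = √(-29734) = I*√29734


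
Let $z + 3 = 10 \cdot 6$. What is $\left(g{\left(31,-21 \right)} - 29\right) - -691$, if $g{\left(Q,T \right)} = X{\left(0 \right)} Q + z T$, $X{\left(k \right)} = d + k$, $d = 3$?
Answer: $-442$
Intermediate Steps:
$z = 57$ ($z = -3 + 10 \cdot 6 = -3 + 60 = 57$)
$X{\left(k \right)} = 3 + k$
$g{\left(Q,T \right)} = 3 Q + 57 T$ ($g{\left(Q,T \right)} = \left(3 + 0\right) Q + 57 T = 3 Q + 57 T$)
$\left(g{\left(31,-21 \right)} - 29\right) - -691 = \left(\left(3 \cdot 31 + 57 \left(-21\right)\right) - 29\right) - -691 = \left(\left(93 - 1197\right) - 29\right) + 691 = \left(-1104 - 29\right) + 691 = -1133 + 691 = -442$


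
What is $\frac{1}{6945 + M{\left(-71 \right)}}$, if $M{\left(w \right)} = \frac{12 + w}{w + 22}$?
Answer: $\frac{49}{340364} \approx 0.00014396$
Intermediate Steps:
$M{\left(w \right)} = \frac{12 + w}{22 + w}$
$\frac{1}{6945 + M{\left(-71 \right)}} = \frac{1}{6945 + \frac{12 - 71}{22 - 71}} = \frac{1}{6945 + \frac{1}{-49} \left(-59\right)} = \frac{1}{6945 - - \frac{59}{49}} = \frac{1}{6945 + \frac{59}{49}} = \frac{1}{\frac{340364}{49}} = \frac{49}{340364}$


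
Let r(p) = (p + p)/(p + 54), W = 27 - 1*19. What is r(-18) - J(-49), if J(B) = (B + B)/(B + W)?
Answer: -139/41 ≈ -3.3902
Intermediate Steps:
W = 8 (W = 27 - 19 = 8)
r(p) = 2*p/(54 + p) (r(p) = (2*p)/(54 + p) = 2*p/(54 + p))
J(B) = 2*B/(8 + B) (J(B) = (B + B)/(B + 8) = (2*B)/(8 + B) = 2*B/(8 + B))
r(-18) - J(-49) = 2*(-18)/(54 - 18) - 2*(-49)/(8 - 49) = 2*(-18)/36 - 2*(-49)/(-41) = 2*(-18)*(1/36) - 2*(-49)*(-1)/41 = -1 - 1*98/41 = -1 - 98/41 = -139/41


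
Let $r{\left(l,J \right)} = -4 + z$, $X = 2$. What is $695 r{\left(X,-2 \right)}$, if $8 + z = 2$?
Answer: $-6950$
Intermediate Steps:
$z = -6$ ($z = -8 + 2 = -6$)
$r{\left(l,J \right)} = -10$ ($r{\left(l,J \right)} = -4 - 6 = -10$)
$695 r{\left(X,-2 \right)} = 695 \left(-10\right) = -6950$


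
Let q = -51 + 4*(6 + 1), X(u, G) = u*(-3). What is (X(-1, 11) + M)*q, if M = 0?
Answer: -69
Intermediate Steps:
X(u, G) = -3*u
q = -23 (q = -51 + 4*7 = -51 + 28 = -23)
(X(-1, 11) + M)*q = (-3*(-1) + 0)*(-23) = (3 + 0)*(-23) = 3*(-23) = -69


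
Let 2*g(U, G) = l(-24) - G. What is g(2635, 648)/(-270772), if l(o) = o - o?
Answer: 81/67693 ≈ 0.0011966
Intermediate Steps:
l(o) = 0
g(U, G) = -G/2 (g(U, G) = (0 - G)/2 = (-G)/2 = -G/2)
g(2635, 648)/(-270772) = -1/2*648/(-270772) = -324*(-1/270772) = 81/67693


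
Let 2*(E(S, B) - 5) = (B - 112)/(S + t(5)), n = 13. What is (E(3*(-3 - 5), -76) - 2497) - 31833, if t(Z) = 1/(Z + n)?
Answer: -14792383/431 ≈ -34321.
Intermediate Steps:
t(Z) = 1/(13 + Z) (t(Z) = 1/(Z + 13) = 1/(13 + Z))
E(S, B) = 5 + (-112 + B)/(2*(1/18 + S)) (E(S, B) = 5 + ((B - 112)/(S + 1/(13 + 5)))/2 = 5 + ((-112 + B)/(S + 1/18))/2 = 5 + ((-112 + B)/(1/18 + S))/2 = 5 + (-112 + B)/(2*(1/18 + S)))
(E(3*(-3 - 5), -76) - 2497) - 31833 = ((-1003 + 9*(-76) + 90*(3*(-3 - 5)))/(1 + 18*(3*(-3 - 5))) - 2497) - 31833 = ((-1003 - 684 + 90*(3*(-8)))/(1 + 18*(3*(-8))) - 2497) - 31833 = ((-1003 - 684 + 90*(-24))/(1 + 18*(-24)) - 2497) - 31833 = ((-1003 - 684 - 2160)/(1 - 432) - 2497) - 31833 = (-3847/(-431) - 2497) - 31833 = (-1/431*(-3847) - 2497) - 31833 = (3847/431 - 2497) - 31833 = -1072360/431 - 31833 = -14792383/431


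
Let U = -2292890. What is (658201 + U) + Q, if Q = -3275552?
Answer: -4910241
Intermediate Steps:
(658201 + U) + Q = (658201 - 2292890) - 3275552 = -1634689 - 3275552 = -4910241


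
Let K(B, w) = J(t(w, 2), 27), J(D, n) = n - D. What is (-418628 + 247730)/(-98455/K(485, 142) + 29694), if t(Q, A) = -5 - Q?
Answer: -146484/24967 ≈ -5.8671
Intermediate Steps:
K(B, w) = 32 + w (K(B, w) = 27 - (-5 - w) = 27 + (5 + w) = 32 + w)
(-418628 + 247730)/(-98455/K(485, 142) + 29694) = (-418628 + 247730)/(-98455/(32 + 142) + 29694) = -170898/(-98455/174 + 29694) = -170898/(-98455*1/174 + 29694) = -170898/(-3395/6 + 29694) = -170898/174769/6 = -170898*6/174769 = -146484/24967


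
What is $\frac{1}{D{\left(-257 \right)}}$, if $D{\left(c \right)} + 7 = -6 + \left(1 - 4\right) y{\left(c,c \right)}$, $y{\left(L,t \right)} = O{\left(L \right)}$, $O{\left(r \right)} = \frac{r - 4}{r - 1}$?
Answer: $- \frac{86}{1379} \approx -0.062364$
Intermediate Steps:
$O{\left(r \right)} = \frac{-4 + r}{-1 + r}$
$y{\left(L,t \right)} = \frac{-4 + L}{-1 + L}$
$D{\left(c \right)} = -13 - \frac{3 \left(-4 + c\right)}{-1 + c}$ ($D{\left(c \right)} = -7 + \left(-6 + \left(1 - 4\right) \frac{-4 + c}{-1 + c}\right) = -7 - \left(6 + 3 \frac{-4 + c}{-1 + c}\right) = -7 - \left(6 + \frac{3 \left(-4 + c\right)}{-1 + c}\right) = -13 - \frac{3 \left(-4 + c\right)}{-1 + c}$)
$\frac{1}{D{\left(-257 \right)}} = \frac{1}{\frac{1}{-1 - 257} \left(25 - -4112\right)} = \frac{1}{\frac{1}{-258} \left(25 + 4112\right)} = \frac{1}{\left(- \frac{1}{258}\right) 4137} = \frac{1}{- \frac{1379}{86}} = - \frac{86}{1379}$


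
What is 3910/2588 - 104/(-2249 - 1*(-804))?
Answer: 2959551/1869830 ≈ 1.5828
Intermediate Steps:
3910/2588 - 104/(-2249 - 1*(-804)) = 3910*(1/2588) - 104/(-2249 + 804) = 1955/1294 - 104/(-1445) = 1955/1294 - 104*(-1/1445) = 1955/1294 + 104/1445 = 2959551/1869830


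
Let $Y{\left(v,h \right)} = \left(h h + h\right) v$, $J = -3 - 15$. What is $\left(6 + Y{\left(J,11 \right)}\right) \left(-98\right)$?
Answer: $232260$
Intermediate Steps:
$J = -18$ ($J = -3 - 15 = -18$)
$Y{\left(v,h \right)} = v \left(h + h^{2}\right)$ ($Y{\left(v,h \right)} = \left(h^{2} + h\right) v = \left(h + h^{2}\right) v = v \left(h + h^{2}\right)$)
$\left(6 + Y{\left(J,11 \right)}\right) \left(-98\right) = \left(6 + 11 \left(-18\right) \left(1 + 11\right)\right) \left(-98\right) = \left(6 + 11 \left(-18\right) 12\right) \left(-98\right) = \left(6 - 2376\right) \left(-98\right) = \left(-2370\right) \left(-98\right) = 232260$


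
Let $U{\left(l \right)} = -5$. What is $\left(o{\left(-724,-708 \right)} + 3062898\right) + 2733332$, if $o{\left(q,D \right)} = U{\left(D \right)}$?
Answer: $5796225$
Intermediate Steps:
$o{\left(q,D \right)} = -5$
$\left(o{\left(-724,-708 \right)} + 3062898\right) + 2733332 = \left(-5 + 3062898\right) + 2733332 = 3062893 + 2733332 = 5796225$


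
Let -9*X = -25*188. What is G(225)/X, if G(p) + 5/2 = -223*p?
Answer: -180639/1880 ≈ -96.085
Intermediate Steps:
G(p) = -5/2 - 223*p
X = 4700/9 (X = -(-25)*188/9 = -⅑*(-4700) = 4700/9 ≈ 522.22)
G(225)/X = (-5/2 - 223*225)/(4700/9) = (-5/2 - 50175)*(9/4700) = -100355/2*9/4700 = -180639/1880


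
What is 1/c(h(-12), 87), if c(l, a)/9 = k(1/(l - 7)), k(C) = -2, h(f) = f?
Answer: -1/18 ≈ -0.055556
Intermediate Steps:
c(l, a) = -18 (c(l, a) = 9*(-2) = -18)
1/c(h(-12), 87) = 1/(-18) = -1/18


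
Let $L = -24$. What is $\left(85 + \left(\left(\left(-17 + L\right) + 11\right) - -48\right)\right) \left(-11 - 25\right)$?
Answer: $-3708$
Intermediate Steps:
$\left(85 + \left(\left(\left(-17 + L\right) + 11\right) - -48\right)\right) \left(-11 - 25\right) = \left(85 + \left(\left(\left(-17 - 24\right) + 11\right) - -48\right)\right) \left(-11 - 25\right) = \left(85 + \left(\left(-41 + 11\right) + 48\right)\right) \left(-36\right) = \left(85 + \left(-30 + 48\right)\right) \left(-36\right) = \left(85 + 18\right) \left(-36\right) = 103 \left(-36\right) = -3708$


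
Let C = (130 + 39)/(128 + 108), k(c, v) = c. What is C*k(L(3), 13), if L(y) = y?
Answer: 507/236 ≈ 2.1483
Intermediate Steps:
C = 169/236 ≈ 0.71610
C*k(L(3), 13) = (169/236)*3 = 507/236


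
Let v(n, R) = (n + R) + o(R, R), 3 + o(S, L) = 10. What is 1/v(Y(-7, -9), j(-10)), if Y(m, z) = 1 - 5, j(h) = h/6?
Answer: 3/4 ≈ 0.75000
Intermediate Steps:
j(h) = h/6 (j(h) = h*(1/6) = h/6)
Y(m, z) = -4
o(S, L) = 7 (o(S, L) = -3 + 10 = 7)
v(n, R) = 7 + R + n (v(n, R) = (n + R) + 7 = (R + n) + 7 = 7 + R + n)
1/v(Y(-7, -9), j(-10)) = 1/(7 + (1/6)*(-10) - 4) = 1/(7 - 5/3 - 4) = 1/(4/3) = 3/4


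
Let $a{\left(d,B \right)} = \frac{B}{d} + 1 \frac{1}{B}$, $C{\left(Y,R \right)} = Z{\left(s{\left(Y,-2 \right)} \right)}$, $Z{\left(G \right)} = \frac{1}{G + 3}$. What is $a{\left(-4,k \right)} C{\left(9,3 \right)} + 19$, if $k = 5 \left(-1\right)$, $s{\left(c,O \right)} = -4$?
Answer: $\frac{359}{20} \approx 17.95$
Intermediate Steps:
$Z{\left(G \right)} = \frac{1}{3 + G}$
$C{\left(Y,R \right)} = -1$ ($C{\left(Y,R \right)} = \frac{1}{3 - 4} = \frac{1}{-1} = -1$)
$k = -5$
$a{\left(d,B \right)} = \frac{1}{B} + \frac{B}{d}$ ($a{\left(d,B \right)} = \frac{B}{d} + \frac{1}{B} = \frac{1}{B} + \frac{B}{d}$)
$a{\left(-4,k \right)} C{\left(9,3 \right)} + 19 = \left(\frac{1}{-5} - \frac{5}{-4}\right) \left(-1\right) + 19 = \left(- \frac{1}{5} - - \frac{5}{4}\right) \left(-1\right) + 19 = \left(- \frac{1}{5} + \frac{5}{4}\right) \left(-1\right) + 19 = \frac{21}{20} \left(-1\right) + 19 = - \frac{21}{20} + 19 = \frac{359}{20}$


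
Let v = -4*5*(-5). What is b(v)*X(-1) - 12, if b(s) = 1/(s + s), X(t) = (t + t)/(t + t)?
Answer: -2399/200 ≈ -11.995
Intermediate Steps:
X(t) = 1 (X(t) = (2*t)/((2*t)) = (2*t)*(1/(2*t)) = 1)
v = 100 (v = -20*(-5) = 100)
b(s) = 1/(2*s)
b(v)*X(-1) - 12 = ((1/2)/100)*1 - 12 = ((1/2)*(1/100))*1 - 12 = (1/200)*1 - 12 = 1/200 - 12 = -2399/200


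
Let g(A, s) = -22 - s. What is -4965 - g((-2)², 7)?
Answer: -4936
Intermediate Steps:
-4965 - g((-2)², 7) = -4965 - (-22 - 1*7) = -4965 - (-22 - 7) = -4965 - 1*(-29) = -4965 + 29 = -4936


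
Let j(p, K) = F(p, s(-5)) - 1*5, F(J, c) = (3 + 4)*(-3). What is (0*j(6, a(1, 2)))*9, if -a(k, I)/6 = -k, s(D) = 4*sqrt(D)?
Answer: 0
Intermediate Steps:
F(J, c) = -21 (F(J, c) = 7*(-3) = -21)
a(k, I) = 6*k (a(k, I) = -(-6)*k = 6*k)
j(p, K) = -26 (j(p, K) = -21 - 1*5 = -21 - 5 = -26)
(0*j(6, a(1, 2)))*9 = (0*(-26))*9 = 0*9 = 0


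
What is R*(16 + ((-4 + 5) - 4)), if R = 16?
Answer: 208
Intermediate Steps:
R*(16 + ((-4 + 5) - 4)) = 16*(16 + ((-4 + 5) - 4)) = 16*(16 + (1 - 4)) = 16*(16 - 3) = 16*13 = 208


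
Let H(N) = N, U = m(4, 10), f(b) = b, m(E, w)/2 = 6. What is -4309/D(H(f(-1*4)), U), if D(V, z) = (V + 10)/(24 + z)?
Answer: -25854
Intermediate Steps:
m(E, w) = 12 (m(E, w) = 2*6 = 12)
U = 12
D(V, z) = (10 + V)/(24 + z)
-4309/D(H(f(-1*4)), U) = -4309*(24 + 12)/(10 - 1*4) = -4309*36/(10 - 4) = -4309/((1/36)*6) = -4309/1/6 = -4309*6 = -25854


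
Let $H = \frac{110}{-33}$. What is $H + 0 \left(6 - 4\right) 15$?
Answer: $- \frac{10}{3} \approx -3.3333$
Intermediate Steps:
$H = - \frac{10}{3}$ ($H = 110 \left(- \frac{1}{33}\right) = - \frac{10}{3} \approx -3.3333$)
$H + 0 \left(6 - 4\right) 15 = - \frac{10}{3} + 0 \left(6 - 4\right) 15 = - \frac{10}{3} + 0 \cdot 2 \cdot 15 = - \frac{10}{3} + 0 \cdot 15 = - \frac{10}{3} + 0 = - \frac{10}{3}$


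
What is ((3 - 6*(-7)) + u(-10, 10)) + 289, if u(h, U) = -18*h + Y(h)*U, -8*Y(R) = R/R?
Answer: 2051/4 ≈ 512.75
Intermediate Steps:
Y(R) = -⅛ (Y(R) = -R/(8*R) = -⅛*1 = -⅛)
u(h, U) = -18*h - U/8
((3 - 6*(-7)) + u(-10, 10)) + 289 = ((3 - 6*(-7)) + (-18*(-10) - ⅛*10)) + 289 = ((3 + 42) + (180 - 5/4)) + 289 = (45 + 715/4) + 289 = 895/4 + 289 = 2051/4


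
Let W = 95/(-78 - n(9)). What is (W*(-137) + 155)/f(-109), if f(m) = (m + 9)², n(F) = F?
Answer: 53/1740 ≈ 0.030460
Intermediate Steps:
f(m) = (9 + m)²
W = -95/87 (W = 95/(-78 - 1*9) = 95/(-78 - 9) = 95/(-87) = 95*(-1/87) = -95/87 ≈ -1.0920)
(W*(-137) + 155)/f(-109) = (-95/87*(-137) + 155)/((9 - 109)²) = (13015/87 + 155)/((-100)²) = (26500/87)/10000 = (26500/87)*(1/10000) = 53/1740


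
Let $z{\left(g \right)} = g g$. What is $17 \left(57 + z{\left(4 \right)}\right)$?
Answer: $1241$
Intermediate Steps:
$z{\left(g \right)} = g^{2}$
$17 \left(57 + z{\left(4 \right)}\right) = 17 \left(57 + 4^{2}\right) = 17 \left(57 + 16\right) = 17 \cdot 73 = 1241$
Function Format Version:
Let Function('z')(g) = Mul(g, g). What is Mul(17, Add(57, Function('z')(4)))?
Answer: 1241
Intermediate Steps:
Function('z')(g) = Pow(g, 2)
Mul(17, Add(57, Function('z')(4))) = Mul(17, Add(57, Pow(4, 2))) = Mul(17, Add(57, 16)) = Mul(17, 73) = 1241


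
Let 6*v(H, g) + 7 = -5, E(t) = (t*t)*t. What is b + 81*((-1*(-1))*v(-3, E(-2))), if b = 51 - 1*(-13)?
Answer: -98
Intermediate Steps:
E(t) = t³ (E(t) = t²*t = t³)
b = 64 (b = 51 + 13 = 64)
v(H, g) = -2 (v(H, g) = -7/6 + (⅙)*(-5) = -7/6 - ⅚ = -2)
b + 81*((-1*(-1))*v(-3, E(-2))) = 64 + 81*(-1*(-1)*(-2)) = 64 + 81*(1*(-2)) = 64 + 81*(-2) = 64 - 162 = -98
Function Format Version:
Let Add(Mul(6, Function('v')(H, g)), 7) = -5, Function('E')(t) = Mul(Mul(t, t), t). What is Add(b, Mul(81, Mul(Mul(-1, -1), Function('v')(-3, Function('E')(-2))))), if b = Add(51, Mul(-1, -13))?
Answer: -98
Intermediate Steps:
Function('E')(t) = Pow(t, 3) (Function('E')(t) = Mul(Pow(t, 2), t) = Pow(t, 3))
b = 64 (b = Add(51, 13) = 64)
Function('v')(H, g) = -2 (Function('v')(H, g) = Add(Rational(-7, 6), Mul(Rational(1, 6), -5)) = Add(Rational(-7, 6), Rational(-5, 6)) = -2)
Add(b, Mul(81, Mul(Mul(-1, -1), Function('v')(-3, Function('E')(-2))))) = Add(64, Mul(81, Mul(Mul(-1, -1), -2))) = Add(64, Mul(81, Mul(1, -2))) = Add(64, Mul(81, -2)) = Add(64, -162) = -98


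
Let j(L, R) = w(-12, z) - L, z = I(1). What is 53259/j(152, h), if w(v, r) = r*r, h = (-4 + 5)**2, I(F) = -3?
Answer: -53259/143 ≈ -372.44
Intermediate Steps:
z = -3
h = 1 (h = 1**2 = 1)
w(v, r) = r**2
j(L, R) = 9 - L (j(L, R) = (-3)**2 - L = 9 - L)
53259/j(152, h) = 53259/(9 - 1*152) = 53259/(9 - 152) = 53259/(-143) = 53259*(-1/143) = -53259/143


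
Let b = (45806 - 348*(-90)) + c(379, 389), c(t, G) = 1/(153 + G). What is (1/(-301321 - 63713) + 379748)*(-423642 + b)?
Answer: -26034628767632531201/197848428 ≈ -1.3159e+11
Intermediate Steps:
b = 41802293/542 (b = (45806 - 348*(-90)) + 1/(153 + 389) = (45806 + 31320) + 1/542 = 77126 + 1/542 = 41802293/542 ≈ 77126.)
(1/(-301321 - 63713) + 379748)*(-423642 + b) = (1/(-301321 - 63713) + 379748)*(-423642 + 41802293/542) = (1/(-365034) + 379748)*(-187811671/542) = (-1/365034 + 379748)*(-187811671/542) = (138620931431/365034)*(-187811671/542) = -26034628767632531201/197848428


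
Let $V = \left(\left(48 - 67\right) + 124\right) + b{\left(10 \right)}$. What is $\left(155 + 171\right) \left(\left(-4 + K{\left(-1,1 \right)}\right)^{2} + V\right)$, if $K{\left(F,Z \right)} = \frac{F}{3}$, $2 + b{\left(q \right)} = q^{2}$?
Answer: $\frac{650696}{9} \approx 72300.0$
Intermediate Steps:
$b{\left(q \right)} = -2 + q^{2}$
$K{\left(F,Z \right)} = \frac{F}{3}$ ($K{\left(F,Z \right)} = F \frac{1}{3} = \frac{F}{3}$)
$V = 203$ ($V = \left(\left(48 - 67\right) + 124\right) - \left(2 - 10^{2}\right) = \left(\left(48 - 67\right) + 124\right) + \left(-2 + 100\right) = \left(-19 + 124\right) + 98 = 105 + 98 = 203$)
$\left(155 + 171\right) \left(\left(-4 + K{\left(-1,1 \right)}\right)^{2} + V\right) = \left(155 + 171\right) \left(\left(-4 + \frac{1}{3} \left(-1\right)\right)^{2} + 203\right) = 326 \left(\left(-4 - \frac{1}{3}\right)^{2} + 203\right) = 326 \left(\left(- \frac{13}{3}\right)^{2} + 203\right) = 326 \left(\frac{169}{9} + 203\right) = 326 \cdot \frac{1996}{9} = \frac{650696}{9}$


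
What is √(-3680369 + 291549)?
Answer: 2*I*√847205 ≈ 1840.9*I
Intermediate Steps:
√(-3680369 + 291549) = √(-3388820) = 2*I*√847205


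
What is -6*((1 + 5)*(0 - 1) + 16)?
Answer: -60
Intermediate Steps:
-6*((1 + 5)*(0 - 1) + 16) = -6*(6*(-1) + 16) = -6*(-6 + 16) = -6*10 = -60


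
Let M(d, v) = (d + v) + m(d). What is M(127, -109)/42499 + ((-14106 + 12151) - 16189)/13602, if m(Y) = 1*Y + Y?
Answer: -127900352/96345233 ≈ -1.3275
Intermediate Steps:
m(Y) = 2*Y (m(Y) = Y + Y = 2*Y)
M(d, v) = v + 3*d (M(d, v) = (d + v) + 2*d = v + 3*d)
M(127, -109)/42499 + ((-14106 + 12151) - 16189)/13602 = (-109 + 3*127)/42499 + ((-14106 + 12151) - 16189)/13602 = (-109 + 381)*(1/42499) + (-1955 - 16189)*(1/13602) = 272*(1/42499) - 18144*1/13602 = 272/42499 - 3024/2267 = -127900352/96345233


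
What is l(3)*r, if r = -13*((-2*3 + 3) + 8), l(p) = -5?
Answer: 325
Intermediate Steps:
r = -65 (r = -13*((-6 + 3) + 8) = -13*(-3 + 8) = -13*5 = -65)
l(3)*r = -5*(-65) = 325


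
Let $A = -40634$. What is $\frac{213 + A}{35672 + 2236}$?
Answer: $- \frac{40421}{37908} \approx -1.0663$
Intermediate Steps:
$\frac{213 + A}{35672 + 2236} = \frac{213 - 40634}{35672 + 2236} = - \frac{40421}{37908}$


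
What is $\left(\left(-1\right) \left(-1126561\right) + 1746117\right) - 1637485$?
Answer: $1235193$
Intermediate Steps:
$\left(\left(-1\right) \left(-1126561\right) + 1746117\right) - 1637485 = \left(1126561 + 1746117\right) - 1637485 = 2872678 - 1637485 = 1235193$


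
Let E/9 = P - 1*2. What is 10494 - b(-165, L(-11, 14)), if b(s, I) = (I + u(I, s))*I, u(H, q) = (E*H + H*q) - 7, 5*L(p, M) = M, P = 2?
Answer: 294984/25 ≈ 11799.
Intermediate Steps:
L(p, M) = M/5
E = 0 (E = 9*(2 - 1*2) = 9*(2 - 2) = 9*0 = 0)
u(H, q) = -7 + H*q (u(H, q) = (0*H + H*q) - 7 = (0 + H*q) - 7 = H*q - 7 = -7 + H*q)
b(s, I) = I*(-7 + I + I*s) (b(s, I) = (I + (-7 + I*s))*I = (-7 + I + I*s)*I = I*(-7 + I + I*s))
10494 - b(-165, L(-11, 14)) = 10494 - (⅕)*14*(-7 + (⅕)*14 + ((⅕)*14)*(-165)) = 10494 - 14*(-7 + 14/5 + (14/5)*(-165))/5 = 10494 - 14*(-7 + 14/5 - 462)/5 = 10494 - 14*(-2331)/(5*5) = 10494 - 1*(-32634/25) = 10494 + 32634/25 = 294984/25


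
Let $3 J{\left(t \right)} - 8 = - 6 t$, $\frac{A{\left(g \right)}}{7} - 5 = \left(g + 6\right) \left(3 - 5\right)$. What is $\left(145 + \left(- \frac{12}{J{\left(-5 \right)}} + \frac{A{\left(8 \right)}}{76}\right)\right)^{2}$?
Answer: $\frac{116359369}{5776} \approx 20145.0$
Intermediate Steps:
$A{\left(g \right)} = -49 - 14 g$ ($A{\left(g \right)} = 35 + 7 \left(g + 6\right) \left(3 - 5\right) = 35 + 7 \left(6 + g\right) \left(-2\right) = 35 + 7 \left(-12 - 2 g\right) = 35 - \left(84 + 14 g\right) = -49 - 14 g$)
$J{\left(t \right)} = \frac{8}{3} - 2 t$ ($J{\left(t \right)} = \frac{8}{3} + \frac{\left(-6\right) t}{3} = \frac{8}{3} - 2 t$)
$\left(145 + \left(- \frac{12}{J{\left(-5 \right)}} + \frac{A{\left(8 \right)}}{76}\right)\right)^{2} = \left(145 - \left(\frac{12}{\frac{8}{3} - -10} - \frac{-49 - 112}{76}\right)\right)^{2} = \left(145 - \left(\frac{12}{\frac{8}{3} + 10} - \left(-49 - 112\right) \frac{1}{76}\right)\right)^{2} = \left(145 - \left(\frac{161}{76} + \frac{12}{\frac{38}{3}}\right)\right)^{2} = \left(145 - \frac{233}{76}\right)^{2} = \left(\frac{10787}{76}\right)^{2} = \frac{116359369}{5776}$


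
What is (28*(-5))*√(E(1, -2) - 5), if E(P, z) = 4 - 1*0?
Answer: -140*I ≈ -140.0*I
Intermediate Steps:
E(P, z) = 4 (E(P, z) = 4 + 0 = 4)
(28*(-5))*√(E(1, -2) - 5) = (28*(-5))*√(4 - 5) = -140*I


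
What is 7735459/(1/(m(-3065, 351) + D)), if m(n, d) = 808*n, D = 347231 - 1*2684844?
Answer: -37239528442047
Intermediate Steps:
D = -2337613 (D = 347231 - 2684844 = -2337613)
7735459/(1/(m(-3065, 351) + D)) = 7735459/(1/(808*(-3065) - 2337613)) = 7735459/(1/(-2476520 - 2337613)) = 7735459/(1/(-4814133)) = 7735459/(-1/4814133) = 7735459*(-4814133) = -37239528442047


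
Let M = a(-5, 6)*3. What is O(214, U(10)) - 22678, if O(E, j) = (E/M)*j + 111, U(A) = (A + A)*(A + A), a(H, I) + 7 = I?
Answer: -153301/3 ≈ -51100.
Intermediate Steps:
a(H, I) = -7 + I
M = -3 (M = (-7 + 6)*3 = -1*3 = -3)
U(A) = 4*A**2 (U(A) = (2*A)*(2*A) = 4*A**2)
O(E, j) = 111 - E*j/3 (O(E, j) = (E/(-3))*j + 111 = (-E/3)*j + 111 = -E*j/3 + 111 = 111 - E*j/3)
O(214, U(10)) - 22678 = (111 - 1/3*214*4*10**2) - 22678 = (111 - 1/3*214*4*100) - 22678 = (111 - 1/3*214*400) - 22678 = (111 - 85600/3) - 22678 = -85267/3 - 22678 = -153301/3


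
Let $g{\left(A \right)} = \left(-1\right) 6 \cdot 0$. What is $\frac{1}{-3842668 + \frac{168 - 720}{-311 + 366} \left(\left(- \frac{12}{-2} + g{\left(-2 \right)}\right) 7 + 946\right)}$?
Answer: $- \frac{55}{211892116} \approx -2.5957 \cdot 10^{-7}$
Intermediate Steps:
$g{\left(A \right)} = 0$ ($g{\left(A \right)} = \left(-6\right) 0 = 0$)
$\frac{1}{-3842668 + \frac{168 - 720}{-311 + 366} \left(\left(- \frac{12}{-2} + g{\left(-2 \right)}\right) 7 + 946\right)} = \frac{1}{-3842668 + \frac{168 - 720}{-311 + 366} \left(\left(- \frac{12}{-2} + 0\right) 7 + 946\right)} = \frac{1}{-3842668 + - \frac{552}{55} \left(\left(\left(-12\right) \left(- \frac{1}{2}\right) + 0\right) 7 + 946\right)} = \frac{1}{-3842668 + \left(-552\right) \frac{1}{55} \left(\left(6 + 0\right) 7 + 946\right)} = \frac{1}{-3842668 - \frac{552 \left(6 \cdot 7 + 946\right)}{55}} = \frac{1}{-3842668 - \frac{552 \left(42 + 946\right)}{55}} = \frac{1}{-3842668 - \frac{545376}{55}} = \frac{1}{- \frac{211892116}{55}} = - \frac{55}{211892116}$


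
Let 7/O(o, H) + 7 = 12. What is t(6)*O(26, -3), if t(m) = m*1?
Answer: 42/5 ≈ 8.4000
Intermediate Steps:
O(o, H) = 7/5 (O(o, H) = 7/(-7 + 12) = 7/5)
t(m) = m
t(6)*O(26, -3) = 6*(7/5) = 42/5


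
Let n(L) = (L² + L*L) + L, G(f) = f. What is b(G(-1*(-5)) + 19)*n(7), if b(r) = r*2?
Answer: 5040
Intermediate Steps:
n(L) = L + 2*L² (n(L) = (L² + L²) + L = 2*L² + L = L + 2*L²)
b(r) = 2*r
b(G(-1*(-5)) + 19)*n(7) = (2*(-1*(-5) + 19))*(7*(1 + 2*7)) = (2*(5 + 19))*(7*(1 + 14)) = (2*24)*(7*15) = 48*105 = 5040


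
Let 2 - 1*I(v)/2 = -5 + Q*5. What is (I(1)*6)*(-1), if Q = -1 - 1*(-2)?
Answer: -24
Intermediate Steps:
Q = 1 (Q = -1 + 2 = 1)
I(v) = 4 (I(v) = 4 - 2*(-5 + 1*5) = 4 - 2*(-5 + 5) = 4 - 2*0 = 4 + 0 = 4)
(I(1)*6)*(-1) = (4*6)*(-1) = 24*(-1) = -24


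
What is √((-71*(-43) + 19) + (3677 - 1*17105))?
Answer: 2*I*√2589 ≈ 101.76*I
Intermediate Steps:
√((-71*(-43) + 19) + (3677 - 1*17105)) = √((3053 + 19) + (3677 - 17105)) = √(3072 - 13428) = √(-10356) = 2*I*√2589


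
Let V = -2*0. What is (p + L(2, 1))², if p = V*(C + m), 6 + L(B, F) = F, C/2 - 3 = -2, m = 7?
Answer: 25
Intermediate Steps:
V = 0
C = 2 (C = 6 + 2*(-2) = 6 - 4 = 2)
L(B, F) = -6 + F
p = 0 (p = 0*(2 + 7) = 0*9 = 0)
(p + L(2, 1))² = (0 + (-6 + 1))² = (0 - 5)² = (-5)² = 25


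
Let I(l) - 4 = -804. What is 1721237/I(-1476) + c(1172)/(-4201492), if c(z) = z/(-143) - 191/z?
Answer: -75750914500785649/35207662661600 ≈ -2151.5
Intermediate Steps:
c(z) = -191/z - z/143 (c(z) = z*(-1/143) - 191/z = -z/143 - 191/z = -191/z - z/143)
I(l) = -800 (I(l) = 4 - 804 = -800)
1721237/I(-1476) + c(1172)/(-4201492) = 1721237/(-800) + (-191/1172 - 1/143*1172)/(-4201492) = 1721237*(-1/800) + (-191*1/1172 - 1172/143)*(-1/4201492) = -1721237/800 + (-191/1172 - 1172/143)*(-1/4201492) = -1721237/800 - 1400897/167596*(-1/4201492) = -1721237/800 + 1400897/704153253232 = -75750914500785649/35207662661600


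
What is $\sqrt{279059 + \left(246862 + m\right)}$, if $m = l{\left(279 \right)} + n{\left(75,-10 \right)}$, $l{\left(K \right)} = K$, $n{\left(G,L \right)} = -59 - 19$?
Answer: $3 \sqrt{58458} \approx 725.34$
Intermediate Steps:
$n{\left(G,L \right)} = -78$ ($n{\left(G,L \right)} = -59 - 19 = -78$)
$m = 201$ ($m = 279 - 78 = 201$)
$\sqrt{279059 + \left(246862 + m\right)} = \sqrt{279059 + \left(246862 + 201\right)} = \sqrt{279059 + 247063} = \sqrt{526122} = 3 \sqrt{58458}$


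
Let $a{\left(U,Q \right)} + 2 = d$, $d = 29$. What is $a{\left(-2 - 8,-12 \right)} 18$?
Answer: $486$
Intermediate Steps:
$a{\left(U,Q \right)} = 27$ ($a{\left(U,Q \right)} = -2 + 29 = 27$)
$a{\left(-2 - 8,-12 \right)} 18 = 27 \cdot 18 = 486$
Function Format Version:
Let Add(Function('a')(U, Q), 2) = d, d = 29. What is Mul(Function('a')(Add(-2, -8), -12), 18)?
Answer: 486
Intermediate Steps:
Function('a')(U, Q) = 27 (Function('a')(U, Q) = Add(-2, 29) = 27)
Mul(Function('a')(Add(-2, -8), -12), 18) = Mul(27, 18) = 486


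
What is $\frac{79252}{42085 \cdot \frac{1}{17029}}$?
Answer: $\frac{1349582308}{42085} \approx 32068.0$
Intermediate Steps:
$\frac{79252}{42085 \cdot \frac{1}{17029}} = \frac{79252}{\frac{42085}{17029}} = 79252 \cdot \frac{17029}{42085} = \frac{1349582308}{42085}$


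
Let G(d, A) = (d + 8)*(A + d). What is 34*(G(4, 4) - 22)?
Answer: 2516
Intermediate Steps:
G(d, A) = (8 + d)*(A + d)
34*(G(4, 4) - 22) = 34*((4² + 8*4 + 8*4 + 4*4) - 22) = 34*((16 + 32 + 32 + 16) - 22) = 34*(96 - 22) = 34*74 = 2516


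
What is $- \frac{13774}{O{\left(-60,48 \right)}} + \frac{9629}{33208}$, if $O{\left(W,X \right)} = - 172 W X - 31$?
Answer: $\frac{4312115949}{16448885432} \approx 0.26215$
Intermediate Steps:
$O{\left(W,X \right)} = -31 - 172 W X$ ($O{\left(W,X \right)} = - 172 W X - 31 = -31 - 172 W X$)
$- \frac{13774}{O{\left(-60,48 \right)}} + \frac{9629}{33208} = - \frac{13774}{-31 - \left(-10320\right) 48} + \frac{9629}{33208} = - \frac{13774}{-31 + 495360} + 9629 \cdot \frac{1}{33208} = - \frac{13774}{495329} + \frac{9629}{33208} = \frac{4312115949}{16448885432}$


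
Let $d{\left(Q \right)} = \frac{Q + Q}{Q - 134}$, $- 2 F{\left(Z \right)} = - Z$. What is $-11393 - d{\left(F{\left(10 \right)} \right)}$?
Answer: $- \frac{1469687}{129} \approx -11393.0$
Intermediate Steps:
$F{\left(Z \right)} = \frac{Z}{2}$ ($F{\left(Z \right)} = - \frac{\left(-1\right) Z}{2} = \frac{Z}{2}$)
$d{\left(Q \right)} = \frac{2 Q}{-134 + Q}$
$-11393 - d{\left(F{\left(10 \right)} \right)} = -11393 - \frac{2 \cdot \frac{1}{2} \cdot 10}{-134 + \frac{1}{2} \cdot 10} = -11393 - 2 \cdot 5 \frac{1}{-134 + 5} = -11393 - 2 \cdot 5 \frac{1}{-129} = -11393 - 2 \cdot 5 \left(- \frac{1}{129}\right) = -11393 - - \frac{10}{129} = -11393 + \frac{10}{129} = - \frac{1469687}{129}$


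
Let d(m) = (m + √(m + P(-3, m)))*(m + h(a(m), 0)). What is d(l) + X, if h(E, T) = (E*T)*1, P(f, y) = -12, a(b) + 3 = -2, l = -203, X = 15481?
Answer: 56690 - 203*I*√215 ≈ 56690.0 - 2976.6*I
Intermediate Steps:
a(b) = -5 (a(b) = -3 - 2 = -5)
h(E, T) = E*T
d(m) = m*(m + √(-12 + m)) (d(m) = (m + √(m - 12))*(m - 5*0) = (m + √(-12 + m))*(m + 0) = (m + √(-12 + m))*m = m*(m + √(-12 + m)))
d(l) + X = -203*(-203 + √(-12 - 203)) + 15481 = -203*(-203 + √(-215)) + 15481 = -203*(-203 + I*√215) + 15481 = (41209 - 203*I*√215) + 15481 = 56690 - 203*I*√215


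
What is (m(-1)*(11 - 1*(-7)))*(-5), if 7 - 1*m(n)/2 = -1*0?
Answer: -1260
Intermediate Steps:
m(n) = 14 (m(n) = 14 - (-2)*0 = 14 - 2*0 = 14 + 0 = 14)
(m(-1)*(11 - 1*(-7)))*(-5) = (14*(11 - 1*(-7)))*(-5) = (14*(11 + 7))*(-5) = (14*18)*(-5) = 252*(-5) = -1260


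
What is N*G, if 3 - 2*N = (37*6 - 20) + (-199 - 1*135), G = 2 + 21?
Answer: 3105/2 ≈ 1552.5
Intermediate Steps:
G = 23
N = 135/2 (N = 3/2 - ((37*6 - 20) + (-199 - 1*135))/2 = 3/2 - ((222 - 20) + (-199 - 135))/2 = 3/2 - (202 - 334)/2 = 3/2 - ½*(-132) = 3/2 + 66 = 135/2 ≈ 67.500)
N*G = (135/2)*23 = 3105/2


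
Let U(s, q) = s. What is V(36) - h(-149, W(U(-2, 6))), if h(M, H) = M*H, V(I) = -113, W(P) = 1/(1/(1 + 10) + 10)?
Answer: -10904/111 ≈ -98.234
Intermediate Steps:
W(P) = 11/111 (W(P) = 1/(1/11 + 10) = 1/(111/11) = 11/111)
h(M, H) = H*M
V(36) - h(-149, W(U(-2, 6))) = -113 - 11*(-149)/111 = -113 - 1*(-1639/111) = -113 + 1639/111 = -10904/111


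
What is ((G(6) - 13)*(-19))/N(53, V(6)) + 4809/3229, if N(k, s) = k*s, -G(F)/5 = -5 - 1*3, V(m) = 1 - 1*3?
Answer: 2166231/342274 ≈ 6.3289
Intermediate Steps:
V(m) = -2 (V(m) = 1 - 3 = -2)
G(F) = 40 (G(F) = -5*(-5 - 1*3) = -5*(-5 - 3) = -5*(-8) = 40)
((G(6) - 13)*(-19))/N(53, V(6)) + 4809/3229 = ((40 - 13)*(-19))/((53*(-2))) + 4809/3229 = (27*(-19))/(-106) + 4809*(1/3229) = -513*(-1/106) + 4809/3229 = 513/106 + 4809/3229 = 2166231/342274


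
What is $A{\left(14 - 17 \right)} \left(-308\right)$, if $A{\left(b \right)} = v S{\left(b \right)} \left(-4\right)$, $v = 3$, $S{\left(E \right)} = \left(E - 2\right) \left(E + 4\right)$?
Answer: $-18480$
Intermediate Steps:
$S{\left(E \right)} = \left(-2 + E\right) \left(4 + E\right)$
$A{\left(b \right)} = 96 - 24 b - 12 b^{2}$ ($A{\left(b \right)} = 3 \left(-8 + b^{2} + 2 b\right) \left(-4\right) = \left(-24 + 3 b^{2} + 6 b\right) \left(-4\right) = 96 - 24 b - 12 b^{2}$)
$A{\left(14 - 17 \right)} \left(-308\right) = \left(96 - 24 \left(14 - 17\right) - 12 \left(14 - 17\right)^{2}\right) \left(-308\right) = \left(96 - -72 - 12 \left(-3\right)^{2}\right) \left(-308\right) = \left(96 + 72 - 108\right) \left(-308\right) = 60 \left(-308\right) = -18480$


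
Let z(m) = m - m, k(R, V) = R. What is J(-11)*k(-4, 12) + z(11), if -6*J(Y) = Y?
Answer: -22/3 ≈ -7.3333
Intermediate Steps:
J(Y) = -Y/6
z(m) = 0
J(-11)*k(-4, 12) + z(11) = -1/6*(-11)*(-4) + 0 = (11/6)*(-4) + 0 = -22/3 + 0 = -22/3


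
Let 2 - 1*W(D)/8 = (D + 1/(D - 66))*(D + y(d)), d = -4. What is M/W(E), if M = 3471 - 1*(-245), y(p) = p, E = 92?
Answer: -12077/210532 ≈ -0.057364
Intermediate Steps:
W(D) = 16 - 8*(-4 + D)*(D + 1/(-66 + D)) (W(D) = 16 - 8*(D + 1/(D - 66))*(D - 4) = 16 - 8*(D + 1/(-66 + D))*(-4 + D) = 16 - 8*(-4 + D)*(D + 1/(-66 + D)))
M = 3716 (M = 3471 + 245 = 3716)
M/W(E) = 3716/((8*(-128 - 1*92**3 - 263*92 + 70*92**2)/(-66 + 92))) = 3716/((8*(-128 - 1*778688 - 24196 + 70*8464)/26)) = 3716/((8*(1/26)*(-128 - 778688 - 24196 + 592480))) = 3716/((8*(1/26)*(-210532))) = 3716/(-842128/13) = 3716*(-13/842128) = -12077/210532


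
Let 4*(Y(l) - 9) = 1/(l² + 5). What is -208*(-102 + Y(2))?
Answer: 174044/9 ≈ 19338.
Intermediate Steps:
Y(l) = 9 + 1/(4*(5 + l²)) (Y(l) = 9 + 1/(4*(l² + 5)) = 9 + 1/(4*(5 + l²)))
-208*(-102 + Y(2)) = -208*(-102 + (181 + 36*2²)/(4*(5 + 2²))) = -208*(-102 + (181 + 36*4)/(4*(5 + 4))) = -208*(-102 + (¼)*(181 + 144)/9) = -208*(-102 + (¼)*(⅑)*325) = -208*(-102 + 325/36) = -208*(-3347/36) = 174044/9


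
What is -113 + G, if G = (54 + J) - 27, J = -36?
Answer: -122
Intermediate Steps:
G = -9 (G = (54 - 36) - 27 = 18 - 27 = -9)
-113 + G = -113 - 9 = -122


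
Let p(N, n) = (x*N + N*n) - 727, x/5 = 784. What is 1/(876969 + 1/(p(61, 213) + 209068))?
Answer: 460454/403803883927 ≈ 1.1403e-6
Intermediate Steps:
x = 3920 (x = 5*784 = 3920)
p(N, n) = -727 + 3920*N + N*n (p(N, n) = (3920*N + N*n) - 727 = -727 + 3920*N + N*n)
1/(876969 + 1/(p(61, 213) + 209068)) = 1/(876969 + 1/((-727 + 3920*61 + 61*213) + 209068)) = 1/(876969 + 1/((-727 + 239120 + 12993) + 209068)) = 1/(876969 + 1/(251386 + 209068)) = 1/(876969 + 1/460454) = 1/(403803883927/460454) = 460454/403803883927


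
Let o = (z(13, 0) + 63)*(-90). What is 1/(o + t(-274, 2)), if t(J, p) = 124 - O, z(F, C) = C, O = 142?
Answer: -1/5688 ≈ -0.00017581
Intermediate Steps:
t(J, p) = -18 (t(J, p) = 124 - 1*142 = 124 - 142 = -18)
o = -5670 (o = (0 + 63)*(-90) = 63*(-90) = -5670)
1/(o + t(-274, 2)) = 1/(-5670 - 18) = 1/(-5688) = -1/5688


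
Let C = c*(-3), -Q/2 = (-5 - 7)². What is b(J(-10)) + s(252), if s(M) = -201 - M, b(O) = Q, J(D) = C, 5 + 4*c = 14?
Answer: -741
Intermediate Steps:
c = 9/4 (c = -5/4 + (¼)*14 = -5/4 + 7/2 = 9/4 ≈ 2.2500)
Q = -288 (Q = -2*(-5 - 7)² = -2*(-12)² = -2*144 = -288)
C = -27/4 (C = (9/4)*(-3) = -27/4 ≈ -6.7500)
J(D) = -27/4
b(O) = -288
b(J(-10)) + s(252) = -288 + (-201 - 1*252) = -288 + (-201 - 252) = -288 - 453 = -741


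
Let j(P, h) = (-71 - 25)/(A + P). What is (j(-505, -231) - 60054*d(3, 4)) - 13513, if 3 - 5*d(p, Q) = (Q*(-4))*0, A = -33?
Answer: -66638323/1345 ≈ -49545.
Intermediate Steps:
d(p, Q) = ⅗ (d(p, Q) = ⅗ - Q*(-4)*0/5 = ⅗ - (-4*Q)*0/5 = ⅗ - ⅕*0 = ⅗ + 0 = ⅗)
j(P, h) = -96/(-33 + P) (j(P, h) = (-71 - 25)/(-33 + P) = -96/(-33 + P))
(j(-505, -231) - 60054*d(3, 4)) - 13513 = (-96/(-33 - 505) - 60054*⅗) - 13513 = (-96/(-538) - 180162/5) - 13513 = (-96*(-1/538) - 180162/5) - 13513 = (48/269 - 180162/5) - 13513 = -48463338/1345 - 13513 = -66638323/1345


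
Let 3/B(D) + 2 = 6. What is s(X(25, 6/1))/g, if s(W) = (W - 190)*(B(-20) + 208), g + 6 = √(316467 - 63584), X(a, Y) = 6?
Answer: 38410/(6 - √252883) ≈ -77.303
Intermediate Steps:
B(D) = ¾ (B(D) = 3/(-2 + 6) = 3/4 = 3*(¼) = ¾)
g = -6 + √252883 (g = -6 + √(316467 - 63584) = -6 + √252883 ≈ 496.87)
s(W) = -79325/2 + 835*W/4 (s(W) = (W - 190)*(¾ + 208) = (-190 + W)*(835/4) = -79325/2 + 835*W/4)
s(X(25, 6/1))/g = (-79325/2 + (835/4)*6)/(-6 + √252883) = (-79325/2 + 2505/2)/(-6 + √252883) = -38410/(-6 + √252883)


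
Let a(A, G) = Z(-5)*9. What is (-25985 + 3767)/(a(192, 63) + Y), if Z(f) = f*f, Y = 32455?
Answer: -11109/16340 ≈ -0.67986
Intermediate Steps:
Z(f) = f²
a(A, G) = 225 (a(A, G) = (-5)²*9 = 25*9 = 225)
(-25985 + 3767)/(a(192, 63) + Y) = (-25985 + 3767)/(225 + 32455) = -22218/32680 = -22218*1/32680 = -11109/16340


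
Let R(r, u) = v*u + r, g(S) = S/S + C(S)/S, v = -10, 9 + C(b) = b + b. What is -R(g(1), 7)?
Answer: 76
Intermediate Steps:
C(b) = -9 + 2*b (C(b) = -9 + (b + b) = -9 + 2*b)
g(S) = 1 + (-9 + 2*S)/S (g(S) = S/S + (-9 + 2*S)/S = 1 + (-9 + 2*S)/S)
R(r, u) = r - 10*u (R(r, u) = -10*u + r = r - 10*u)
-R(g(1), 7) = -((3 - 9/1) - 10*7) = -((3 - 9*1) - 70) = -((3 - 9) - 70) = -(-6 - 70) = -1*(-76) = 76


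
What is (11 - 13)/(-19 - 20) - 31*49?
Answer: -59239/39 ≈ -1518.9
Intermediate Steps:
(11 - 13)/(-19 - 20) - 31*49 = -2/(-39) - 1519 = -2*(-1/39) - 1519 = 2/39 - 1519 = -59239/39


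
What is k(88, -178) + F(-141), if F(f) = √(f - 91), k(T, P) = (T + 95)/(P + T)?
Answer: -61/30 + 2*I*√58 ≈ -2.0333 + 15.232*I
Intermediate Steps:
k(T, P) = (95 + T)/(P + T)
F(f) = √(-91 + f)
k(88, -178) + F(-141) = (95 + 88)/(-178 + 88) + √(-91 - 141) = 183/(-90) + √(-232) = -1/90*183 + 2*I*√58 = -61/30 + 2*I*√58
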